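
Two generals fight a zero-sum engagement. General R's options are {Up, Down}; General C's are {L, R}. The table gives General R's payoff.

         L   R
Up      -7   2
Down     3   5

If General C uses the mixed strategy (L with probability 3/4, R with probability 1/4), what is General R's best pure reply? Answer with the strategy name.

Expected payoff of Up: (3/4)·(-7) + (1/4)·2 = -19/4.
Expected payoff of Down: (3/4)·3 + (1/4)·5 = 7/2.
The largest is 7/2, so General R's best response is Down.

Down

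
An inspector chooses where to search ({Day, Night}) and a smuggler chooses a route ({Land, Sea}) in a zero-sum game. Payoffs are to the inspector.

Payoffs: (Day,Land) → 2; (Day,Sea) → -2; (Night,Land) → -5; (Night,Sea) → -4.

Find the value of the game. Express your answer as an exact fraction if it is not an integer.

Row minima: Day → -2, Night → -5; maximin = -2.
Column maxima: Land → 2, Sea → -2; minimax = -2.
Since maximin = minimax = -2, there is a saddle point and the value is -2.

-2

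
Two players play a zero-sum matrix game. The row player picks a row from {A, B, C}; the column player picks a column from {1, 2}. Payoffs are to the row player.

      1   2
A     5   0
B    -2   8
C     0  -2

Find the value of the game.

Row minima: A → 0, B → -2, C → -2; maximin = 0.
Column maxima: 1 → 5, 2 → 8; minimax = 5.
0 ≠ 5, so there is no saddle point; optimal play is mixed.
C is strictly dominated by A, so the row player never plays it.
On the remaining 2×2 (A, B vs 1, 2):
Let the row player play A with probability p. Expected payoff against 1: 5p + (-2)(1−p) = 7p − 2; against 2: 0p + 8(1−p) = −8p + 8.
Setting these equal: 7p − 2 = −8p + 8 ⇒ 15p = 10 ⇒ p = 2/3, and the value is (7)·(2/3) − 2 = 8/3.
For the column player: with q = P(1), equating A's and B's payoffs gives 5q = −10q + 8 ⇒ q = 8/15.

8/3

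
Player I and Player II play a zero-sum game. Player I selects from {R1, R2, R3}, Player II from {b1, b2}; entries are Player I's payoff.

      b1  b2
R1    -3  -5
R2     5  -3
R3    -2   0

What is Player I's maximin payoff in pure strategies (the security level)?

Row minima: R1 → -5, R2 → -3, R3 → -2.
The best of these is -2.

-2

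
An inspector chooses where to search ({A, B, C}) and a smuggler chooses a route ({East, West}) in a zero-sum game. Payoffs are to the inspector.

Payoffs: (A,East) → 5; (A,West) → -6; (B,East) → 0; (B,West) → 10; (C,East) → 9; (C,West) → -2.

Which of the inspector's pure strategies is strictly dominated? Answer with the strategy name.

A

C gives a strictly higher payoff than A against every column: 9 > 5, -2 > -6.
So A is strictly dominated and the inspector never plays it.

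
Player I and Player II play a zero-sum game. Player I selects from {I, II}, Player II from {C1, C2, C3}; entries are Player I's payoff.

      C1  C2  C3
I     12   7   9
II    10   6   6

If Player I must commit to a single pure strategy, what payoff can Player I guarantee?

7

Row minima: I → 7, II → 6.
The best of these is 7.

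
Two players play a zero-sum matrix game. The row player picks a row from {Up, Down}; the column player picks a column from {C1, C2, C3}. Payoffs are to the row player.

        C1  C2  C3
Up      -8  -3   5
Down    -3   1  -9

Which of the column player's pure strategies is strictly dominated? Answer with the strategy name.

C1 holds the row player's payoff strictly below C2 in every row: -8 < -3, -3 < 1.
So C2 is strictly dominated for the column player.

C2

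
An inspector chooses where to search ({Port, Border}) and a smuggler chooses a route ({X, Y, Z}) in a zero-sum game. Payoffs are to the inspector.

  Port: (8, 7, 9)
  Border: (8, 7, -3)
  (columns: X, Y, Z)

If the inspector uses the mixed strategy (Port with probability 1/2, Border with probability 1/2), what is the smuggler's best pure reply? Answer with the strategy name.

Z

If the smuggler plays X, the inspector's expected payoff is (1/2)·8 + (1/2)·8 = 8.
If the smuggler plays Y, the inspector's expected payoff is (1/2)·7 + (1/2)·7 = 7.
If the smuggler plays Z, the inspector's expected payoff is (1/2)·9 + (1/2)·(-3) = 3.
The smuggler minimizes the inspector's payoff; the smallest is 3, so the best response is Z.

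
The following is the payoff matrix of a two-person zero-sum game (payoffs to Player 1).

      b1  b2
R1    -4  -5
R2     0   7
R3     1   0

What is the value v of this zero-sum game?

7/8

Row minima: R1 → -5, R2 → 0, R3 → 0; maximin = 0.
Column maxima: b1 → 1, b2 → 7; minimax = 1.
0 ≠ 1, so there is no saddle point; optimal play is mixed.
R1 is strictly dominated by R2, so Player 1 never plays it.
On the remaining 2×2 (R2, R3 vs b1, b2):
Let Player 1 play R2 with probability p. Expected payoff against b1: 0p + 1(1−p) = −p + 1; against b2: 7p + 0(1−p) = 7p.
Setting these equal: −p + 1 = 7p ⇒ −8p = -1 ⇒ p = 1/8, and the value is (-1)·(1/8) + 1 = 7/8.
For Player 2: with q = P(b1), equating R2's and R3's payoffs gives −7q + 7 = q ⇒ q = 7/8.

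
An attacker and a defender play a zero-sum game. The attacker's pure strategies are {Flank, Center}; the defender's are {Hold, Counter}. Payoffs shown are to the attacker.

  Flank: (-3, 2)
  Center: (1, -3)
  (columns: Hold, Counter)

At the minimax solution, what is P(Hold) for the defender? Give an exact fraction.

5/9

Row minima: Flank → -3, Center → -3; maximin = -3.
Column maxima: Hold → 1, Counter → 2; minimax = 1.
-3 ≠ 1, so there is no saddle point; optimal play is mixed.
Let the attacker play Flank with probability p. Expected payoff against Hold: (-3)p + 1(1−p) = −4p + 1; against Counter: 2p + (-3)(1−p) = 5p − 3.
Setting these equal: −4p + 1 = 5p − 3 ⇒ −9p = -4 ⇒ p = 4/9, and the value is (-4)·(4/9) + 1 = -7/9.
For the defender: with q = P(Hold), equating Flank's and Center's payoffs gives −5q + 2 = 4q − 3 ⇒ q = 5/9.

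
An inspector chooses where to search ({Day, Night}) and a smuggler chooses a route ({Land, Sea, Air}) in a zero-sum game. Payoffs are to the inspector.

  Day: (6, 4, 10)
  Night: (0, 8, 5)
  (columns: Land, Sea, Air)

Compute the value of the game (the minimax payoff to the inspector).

Row minima: Day → 4, Night → 0; maximin = 4.
Column maxima: Land → 6, Sea → 8, Air → 10; minimax = 6.
4 ≠ 6, so there is no saddle point; optimal play is mixed.
Air is strictly dominated by Land (it gives the inspector strictly more in every row), so the smuggler never plays it.
On the remaining 2×2 (Day, Night vs Land, Sea):
Let the inspector play Day with probability p. Expected payoff against Land: 6p + 0(1−p) = 6p; against Sea: 4p + 8(1−p) = −4p + 8.
Setting these equal: 6p = −4p + 8 ⇒ 10p = 8 ⇒ p = 4/5, and the value is (6)·(4/5) = 24/5.
For the smuggler: with q = P(Land), equating Day's and Night's payoffs gives 2q + 4 = −8q + 8 ⇒ q = 2/5.

24/5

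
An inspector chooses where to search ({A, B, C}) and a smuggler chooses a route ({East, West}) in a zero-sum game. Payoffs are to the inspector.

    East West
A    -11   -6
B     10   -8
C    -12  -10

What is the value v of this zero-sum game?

Row minima: A → -11, B → -8, C → -12; maximin = -8.
Column maxima: East → 10, West → -6; minimax = -6.
-8 ≠ -6, so there is no saddle point; optimal play is mixed.
C is strictly dominated by A, so the inspector never plays it.
On the remaining 2×2 (A, B vs East, West):
Let the inspector play A with probability p. Expected payoff against East: (-11)p + 10(1−p) = −21p + 10; against West: (-6)p + (-8)(1−p) = 2p − 8.
Setting these equal: −21p + 10 = 2p − 8 ⇒ −23p = -18 ⇒ p = 18/23, and the value is (-21)·(18/23) + 10 = -148/23.
For the smuggler: with q = P(East), equating A's and B's payoffs gives −5q − 6 = 18q − 8 ⇒ q = 2/23.

-148/23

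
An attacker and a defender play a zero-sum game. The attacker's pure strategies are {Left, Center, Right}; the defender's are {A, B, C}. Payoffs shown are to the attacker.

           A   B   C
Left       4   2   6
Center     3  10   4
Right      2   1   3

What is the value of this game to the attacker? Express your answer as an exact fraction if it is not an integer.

Row minima: Left → 2, Center → 3, Right → 1; maximin = 3.
Column maxima: A → 4, B → 10, C → 6; minimax = 4.
3 ≠ 4, so there is no saddle point; optimal play is mixed.
Right is strictly dominated by Left, so the attacker never plays it.
C is strictly dominated by A (it gives the attacker strictly more in every row), so the defender never plays it.
On the remaining 2×2 (Left, Center vs A, B):
Let the attacker play Left with probability p. Expected payoff against A: 4p + 3(1−p) = p + 3; against B: 2p + 10(1−p) = −8p + 10.
Setting these equal: p + 3 = −8p + 10 ⇒ 9p = 7 ⇒ p = 7/9, and the value is (1)·(7/9) + 3 = 34/9.
For the defender: with q = P(A), equating Left's and Center's payoffs gives 2q + 2 = −7q + 10 ⇒ q = 8/9.

34/9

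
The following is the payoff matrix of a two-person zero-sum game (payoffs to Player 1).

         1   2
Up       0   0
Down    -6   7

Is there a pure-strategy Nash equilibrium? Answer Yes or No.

Yes

Row minima: Up → 0, Down → -6; maximin = 0.
Column maxima: 1 → 0, 2 → 7; minimax = 0.
maximin = minimax = 0, so a saddle point exists.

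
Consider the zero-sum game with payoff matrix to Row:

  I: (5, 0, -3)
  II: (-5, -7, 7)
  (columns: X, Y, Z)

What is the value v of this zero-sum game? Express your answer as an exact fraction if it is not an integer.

Row minima: I → -3, II → -7; maximin = -3.
Column maxima: X → 5, Y → 0, Z → 7; minimax = 0.
-3 ≠ 0, so there is no saddle point; optimal play is mixed.
X is strictly dominated by Y (it gives Row strictly more in every row), so Column never plays it.
On the remaining 2×2 (I, II vs Y, Z):
Let Row play I with probability p. Expected payoff against Y: 0p + (-7)(1−p) = 7p − 7; against Z: (-3)p + 7(1−p) = −10p + 7.
Setting these equal: 7p − 7 = −10p + 7 ⇒ 17p = 14 ⇒ p = 14/17, and the value is (7)·(14/17) − 7 = -21/17.
For Column: with q = P(Y), equating I's and II's payoffs gives 3q − 3 = −14q + 7 ⇒ q = 10/17.

-21/17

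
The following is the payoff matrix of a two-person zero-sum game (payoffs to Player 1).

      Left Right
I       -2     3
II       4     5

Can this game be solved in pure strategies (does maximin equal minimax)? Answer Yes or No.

Row minima: I → -2, II → 4; maximin = 4.
Column maxima: Left → 4, Right → 5; minimax = 4.
maximin = minimax = 4, so a saddle point exists.

Yes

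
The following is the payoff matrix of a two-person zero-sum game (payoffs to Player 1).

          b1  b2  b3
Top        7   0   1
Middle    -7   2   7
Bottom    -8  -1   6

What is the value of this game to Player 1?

Row minima: Top → 0, Middle → -7, Bottom → -8; maximin = 0.
Column maxima: b1 → 7, b2 → 2, b3 → 7; minimax = 2.
0 ≠ 2, so there is no saddle point; optimal play is mixed.
Bottom is strictly dominated by Middle, so Player 1 never plays it.
b3 is strictly dominated by b2 (it gives Player 1 strictly more in every row), so Player 2 never plays it.
On the remaining 2×2 (Top, Middle vs b1, b2):
Let Player 1 play Top with probability p. Expected payoff against b1: 7p + (-7)(1−p) = 14p − 7; against b2: 0p + 2(1−p) = −2p + 2.
Setting these equal: 14p − 7 = −2p + 2 ⇒ 16p = 9 ⇒ p = 9/16, and the value is (14)·(9/16) − 7 = 7/8.
For Player 2: with q = P(b1), equating Top's and Middle's payoffs gives 7q = −9q + 2 ⇒ q = 1/8.

7/8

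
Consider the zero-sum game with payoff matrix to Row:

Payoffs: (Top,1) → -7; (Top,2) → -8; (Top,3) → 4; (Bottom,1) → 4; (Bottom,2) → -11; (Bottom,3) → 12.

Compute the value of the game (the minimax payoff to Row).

Row minima: Top → -8, Bottom → -11; maximin = -8.
Column maxima: 1 → 4, 2 → -8, 3 → 12; minimax = -8.
Since maximin = minimax = -8, there is a saddle point and the value is -8.

-8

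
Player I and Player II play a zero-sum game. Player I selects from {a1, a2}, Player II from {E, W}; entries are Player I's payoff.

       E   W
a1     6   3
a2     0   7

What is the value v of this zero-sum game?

21/5

Row minima: a1 → 3, a2 → 0; maximin = 3.
Column maxima: E → 6, W → 7; minimax = 6.
3 ≠ 6, so there is no saddle point; optimal play is mixed.
Let Player I play a1 with probability p. Expected payoff against E: 6p + 0(1−p) = 6p; against W: 3p + 7(1−p) = −4p + 7.
Setting these equal: 6p = −4p + 7 ⇒ 10p = 7 ⇒ p = 7/10, and the value is (6)·(7/10) = 21/5.
For Player II: with q = P(E), equating a1's and a2's payoffs gives 3q + 3 = −7q + 7 ⇒ q = 2/5.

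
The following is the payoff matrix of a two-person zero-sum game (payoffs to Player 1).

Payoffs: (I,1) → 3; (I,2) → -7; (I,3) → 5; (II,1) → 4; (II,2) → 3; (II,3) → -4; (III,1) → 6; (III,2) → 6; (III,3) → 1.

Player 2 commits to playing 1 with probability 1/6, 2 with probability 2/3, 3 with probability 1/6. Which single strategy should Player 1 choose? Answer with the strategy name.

Expected payoff of I: (1/6)·3 + (2/3)·(-7) + (1/6)·5 = -10/3.
Expected payoff of II: (1/6)·4 + (2/3)·3 + (1/6)·(-4) = 2.
Expected payoff of III: (1/6)·6 + (2/3)·6 + (1/6)·1 = 31/6.
The largest is 31/6, so Player 1's best response is III.

III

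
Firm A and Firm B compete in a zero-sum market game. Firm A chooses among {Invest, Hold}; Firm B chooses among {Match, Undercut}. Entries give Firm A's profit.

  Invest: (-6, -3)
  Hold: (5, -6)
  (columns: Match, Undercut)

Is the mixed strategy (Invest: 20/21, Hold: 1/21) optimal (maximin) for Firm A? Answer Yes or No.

No

Against Match this mix gives (20/21)·(-6) + (1/21)·5 = -115/21.
Against Undercut this mix gives (20/21)·(-3) + (1/21)·(-6) = -22/7.
Firm B will play Match, holding Firm A to -115/21. Shifting weight toward the row that does better against Match would raise this floor (the equalizing mix achieves -51/14 against both Match and Undercut), so the proposed strategy is not optimal.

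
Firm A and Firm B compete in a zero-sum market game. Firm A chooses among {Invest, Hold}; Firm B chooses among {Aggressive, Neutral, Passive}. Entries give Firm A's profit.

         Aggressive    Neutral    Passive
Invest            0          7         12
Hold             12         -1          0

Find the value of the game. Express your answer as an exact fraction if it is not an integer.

Row minima: Invest → 0, Hold → -1; maximin = 0.
Column maxima: Aggressive → 12, Neutral → 7, Passive → 12; minimax = 7.
0 ≠ 7, so there is no saddle point; optimal play is mixed.
Passive is strictly dominated by Neutral (it gives Firm A strictly more in every row), so Firm B never plays it.
On the remaining 2×2 (Invest, Hold vs Aggressive, Neutral):
Let Firm A play Invest with probability p. Expected payoff against Aggressive: 0p + 12(1−p) = −12p + 12; against Neutral: 7p + (-1)(1−p) = 8p − 1.
Setting these equal: −12p + 12 = 8p − 1 ⇒ −20p = -13 ⇒ p = 13/20, and the value is (-12)·(13/20) + 12 = 21/5.
For Firm B: with q = P(Aggressive), equating Invest's and Hold's payoffs gives −7q + 7 = 13q − 1 ⇒ q = 2/5.

21/5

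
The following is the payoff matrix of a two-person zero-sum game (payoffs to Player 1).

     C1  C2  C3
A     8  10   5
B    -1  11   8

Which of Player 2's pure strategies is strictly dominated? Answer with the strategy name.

C2

C1 holds Player 1's payoff strictly below C2 in every row: 8 < 10, -1 < 11.
So C2 is strictly dominated for Player 2.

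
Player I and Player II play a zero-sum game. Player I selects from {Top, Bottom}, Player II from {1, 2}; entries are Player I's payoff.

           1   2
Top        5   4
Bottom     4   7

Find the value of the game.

Row minima: Top → 4, Bottom → 4; maximin = 4.
Column maxima: 1 → 5, 2 → 7; minimax = 5.
4 ≠ 5, so there is no saddle point; optimal play is mixed.
Let Player I play Top with probability p. Expected payoff against 1: 5p + 4(1−p) = p + 4; against 2: 4p + 7(1−p) = −3p + 7.
Setting these equal: p + 4 = −3p + 7 ⇒ 4p = 3 ⇒ p = 3/4, and the value is (1)·(3/4) + 4 = 19/4.
For Player II: with q = P(1), equating Top's and Bottom's payoffs gives q + 4 = −3q + 7 ⇒ q = 3/4.

19/4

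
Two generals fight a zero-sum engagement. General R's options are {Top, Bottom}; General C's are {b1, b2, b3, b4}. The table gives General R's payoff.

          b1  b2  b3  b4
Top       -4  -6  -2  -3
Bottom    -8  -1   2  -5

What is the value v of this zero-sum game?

Row minima: Top → -6, Bottom → -8; maximin = -6.
Column maxima: b1 → -4, b2 → -1, b3 → 2, b4 → -3; minimax = -4.
-6 ≠ -4, so there is no saddle point; optimal play is mixed.
b3 is strictly dominated by b1 (it gives General R strictly more in every row), so General C never plays it.
b4 is strictly dominated by b1 (it gives General R strictly more in every row), so General C never plays it.
On the remaining 2×2 (Top, Bottom vs b1, b2):
Let General R play Top with probability p. Expected payoff against b1: (-4)p + (-8)(1−p) = 4p − 8; against b2: (-6)p + (-1)(1−p) = −5p − 1.
Setting these equal: 4p − 8 = −5p − 1 ⇒ 9p = 7 ⇒ p = 7/9, and the value is (4)·(7/9) − 8 = -44/9.
For General C: with q = P(b1), equating Top's and Bottom's payoffs gives 2q − 6 = −7q − 1 ⇒ q = 5/9.

-44/9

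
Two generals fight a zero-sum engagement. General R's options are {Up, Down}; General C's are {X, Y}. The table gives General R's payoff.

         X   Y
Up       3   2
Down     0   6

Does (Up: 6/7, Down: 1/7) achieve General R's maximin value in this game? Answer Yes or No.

Against X this mix gives (6/7)·3 + (1/7)·0 = 18/7.
Against Y this mix gives (6/7)·2 + (1/7)·6 = 18/7.
All of General C's active replies (X, Y) yield 18/7, and no column does worse for General R. The mix makes General C indifferent and guarantees 18/7, so it is optimal.

Yes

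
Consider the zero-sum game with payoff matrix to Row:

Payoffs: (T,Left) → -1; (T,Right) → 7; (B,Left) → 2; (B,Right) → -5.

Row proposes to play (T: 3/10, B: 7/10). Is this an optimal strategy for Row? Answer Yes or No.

No

Against Left this mix gives (3/10)·(-1) + (7/10)·2 = 11/10.
Against Right this mix gives (3/10)·7 + (7/10)·(-5) = -7/5.
Column will play Right, holding Row to -7/5. Shifting weight toward the row that does better against Right would raise this floor (the equalizing mix achieves 3/5 against both Right and Left), so the proposed strategy is not optimal.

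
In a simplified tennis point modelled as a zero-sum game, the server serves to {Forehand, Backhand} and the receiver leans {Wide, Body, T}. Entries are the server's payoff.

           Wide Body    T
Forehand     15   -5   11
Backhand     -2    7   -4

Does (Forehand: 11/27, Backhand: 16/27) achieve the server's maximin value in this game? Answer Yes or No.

Against Wide this mix gives (11/27)·15 + (16/27)·(-2) = 133/27.
Against Body this mix gives (11/27)·(-5) + (16/27)·7 = 19/9.
Against T this mix gives (11/27)·11 + (16/27)·(-4) = 19/9.
All of the receiver's active replies (Body, T) yield 19/9, and no column does worse for the server. The mix makes the receiver indifferent and guarantees 19/9, so it is optimal.

Yes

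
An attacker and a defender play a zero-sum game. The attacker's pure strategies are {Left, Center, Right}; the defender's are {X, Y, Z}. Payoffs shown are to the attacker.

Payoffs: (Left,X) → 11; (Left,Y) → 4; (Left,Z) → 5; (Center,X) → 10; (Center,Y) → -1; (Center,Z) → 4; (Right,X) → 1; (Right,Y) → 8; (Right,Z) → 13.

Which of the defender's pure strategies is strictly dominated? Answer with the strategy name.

Y holds the attacker's payoff strictly below Z in every row: 4 < 5, -1 < 4, 8 < 13.
So Z is strictly dominated for the defender.

Z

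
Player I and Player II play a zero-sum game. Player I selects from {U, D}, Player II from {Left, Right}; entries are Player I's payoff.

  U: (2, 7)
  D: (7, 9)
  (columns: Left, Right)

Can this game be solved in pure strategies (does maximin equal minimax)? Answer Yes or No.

Row minima: U → 2, D → 7; maximin = 7.
Column maxima: Left → 7, Right → 9; minimax = 7.
maximin = minimax = 7, so a saddle point exists.

Yes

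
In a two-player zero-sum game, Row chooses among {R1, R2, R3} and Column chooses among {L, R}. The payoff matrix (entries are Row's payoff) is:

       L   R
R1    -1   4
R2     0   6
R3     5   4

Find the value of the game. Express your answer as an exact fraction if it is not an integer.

30/7

Row minima: R1 → -1, R2 → 0, R3 → 4; maximin = 4.
Column maxima: L → 5, R → 6; minimax = 5.
4 ≠ 5, so there is no saddle point; optimal play is mixed.
R1 is strictly dominated by R2, so Row never plays it.
On the remaining 2×2 (R2, R3 vs L, R):
Let Row play R2 with probability p. Expected payoff against L: 0p + 5(1−p) = −5p + 5; against R: 6p + 4(1−p) = 2p + 4.
Setting these equal: −5p + 5 = 2p + 4 ⇒ −7p = -1 ⇒ p = 1/7, and the value is (-5)·(1/7) + 5 = 30/7.
For Column: with q = P(L), equating R2's and R3's payoffs gives −6q + 6 = q + 4 ⇒ q = 2/7.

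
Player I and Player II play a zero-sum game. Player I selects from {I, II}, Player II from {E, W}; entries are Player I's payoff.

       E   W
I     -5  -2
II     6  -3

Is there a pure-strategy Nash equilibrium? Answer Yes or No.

Row minima: I → -5, II → -3; maximin = -3.
Column maxima: E → 6, W → -2; minimax = -2.
-3 ≠ -2, so no pure-strategy equilibrium exists.

No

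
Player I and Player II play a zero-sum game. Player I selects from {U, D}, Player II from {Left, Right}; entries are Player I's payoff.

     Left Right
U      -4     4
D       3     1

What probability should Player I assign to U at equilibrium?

Row minima: U → -4, D → 1; maximin = 1.
Column maxima: Left → 3, Right → 4; minimax = 3.
1 ≠ 3, so there is no saddle point; optimal play is mixed.
Let Player I play U with probability p. Expected payoff against Left: (-4)p + 3(1−p) = −7p + 3; against Right: 4p + 1(1−p) = 3p + 1.
Setting these equal: −7p + 3 = 3p + 1 ⇒ −10p = -2 ⇒ p = 1/5, and the value is (-7)·(1/5) + 3 = 8/5.
For Player II: with q = P(Left), equating U's and D's payoffs gives −8q + 4 = 2q + 1 ⇒ q = 3/10.

1/5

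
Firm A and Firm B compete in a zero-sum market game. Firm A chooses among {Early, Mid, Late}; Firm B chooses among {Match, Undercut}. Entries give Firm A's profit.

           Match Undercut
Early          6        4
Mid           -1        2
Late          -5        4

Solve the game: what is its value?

Row minima: Early → 4, Mid → -1, Late → -5; maximin = 4.
Column maxima: Match → 6, Undercut → 4; minimax = 4.
Since maximin = minimax = 4, there is a saddle point and the value is 4.

4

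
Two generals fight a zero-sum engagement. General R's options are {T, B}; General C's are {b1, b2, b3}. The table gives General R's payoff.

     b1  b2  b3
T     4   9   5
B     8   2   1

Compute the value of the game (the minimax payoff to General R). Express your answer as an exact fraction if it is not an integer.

9/2

Row minima: T → 4, B → 1; maximin = 4.
Column maxima: b1 → 8, b2 → 9, b3 → 5; minimax = 5.
4 ≠ 5, so there is no saddle point; optimal play is mixed.
b2 is strictly dominated by b3 (it gives General R strictly more in every row), so General C never plays it.
On the remaining 2×2 (T, B vs b1, b3):
Let General R play T with probability p. Expected payoff against b1: 4p + 8(1−p) = −4p + 8; against b3: 5p + 1(1−p) = 4p + 1.
Setting these equal: −4p + 8 = 4p + 1 ⇒ −8p = -7 ⇒ p = 7/8, and the value is (-4)·(7/8) + 8 = 9/2.
For General C: with q = P(b1), equating T's and B's payoffs gives −q + 5 = 7q + 1 ⇒ q = 1/2.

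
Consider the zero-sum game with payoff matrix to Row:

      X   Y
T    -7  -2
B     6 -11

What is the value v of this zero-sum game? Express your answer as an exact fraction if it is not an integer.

Row minima: T → -7, B → -11; maximin = -7.
Column maxima: X → 6, Y → -2; minimax = -2.
-7 ≠ -2, so there is no saddle point; optimal play is mixed.
Let Row play T with probability p. Expected payoff against X: (-7)p + 6(1−p) = −13p + 6; against Y: (-2)p + (-11)(1−p) = 9p − 11.
Setting these equal: −13p + 6 = 9p − 11 ⇒ −22p = -17 ⇒ p = 17/22, and the value is (-13)·(17/22) + 6 = -89/22.
For Column: with q = P(X), equating T's and B's payoffs gives −5q − 2 = 17q − 11 ⇒ q = 9/22.

-89/22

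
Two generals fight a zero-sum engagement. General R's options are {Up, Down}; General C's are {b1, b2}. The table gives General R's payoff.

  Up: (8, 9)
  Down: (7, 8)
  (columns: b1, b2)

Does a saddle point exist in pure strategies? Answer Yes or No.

Yes

Row minima: Up → 8, Down → 7; maximin = 8.
Column maxima: b1 → 8, b2 → 9; minimax = 8.
maximin = minimax = 8, so a saddle point exists.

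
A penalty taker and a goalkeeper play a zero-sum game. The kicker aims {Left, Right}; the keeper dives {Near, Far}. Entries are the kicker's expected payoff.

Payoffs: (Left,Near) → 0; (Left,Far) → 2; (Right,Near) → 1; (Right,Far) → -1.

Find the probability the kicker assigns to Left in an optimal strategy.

1/2

Row minima: Left → 0, Right → -1; maximin = 0.
Column maxima: Near → 1, Far → 2; minimax = 1.
0 ≠ 1, so there is no saddle point; optimal play is mixed.
Let the kicker play Left with probability p. Expected payoff against Near: 0p + 1(1−p) = −p + 1; against Far: 2p + (-1)(1−p) = 3p − 1.
Setting these equal: −p + 1 = 3p − 1 ⇒ −4p = -2 ⇒ p = 1/2, and the value is (-1)·(1/2) + 1 = 1/2.
For the keeper: with q = P(Near), equating Left's and Right's payoffs gives −2q + 2 = 2q − 1 ⇒ q = 3/4.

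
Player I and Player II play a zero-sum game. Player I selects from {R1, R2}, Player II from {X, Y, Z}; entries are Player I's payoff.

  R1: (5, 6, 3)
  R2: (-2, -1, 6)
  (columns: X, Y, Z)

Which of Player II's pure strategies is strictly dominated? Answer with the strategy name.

Y

X holds Player I's payoff strictly below Y in every row: 5 < 6, -2 < -1.
So Y is strictly dominated for Player II.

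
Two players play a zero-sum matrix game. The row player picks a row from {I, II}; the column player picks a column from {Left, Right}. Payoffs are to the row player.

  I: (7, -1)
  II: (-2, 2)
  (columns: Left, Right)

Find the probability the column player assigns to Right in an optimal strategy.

Row minima: I → -1, II → -2; maximin = -1.
Column maxima: Left → 7, Right → 2; minimax = 2.
-1 ≠ 2, so there is no saddle point; optimal play is mixed.
Let the row player play I with probability p. Expected payoff against Left: 7p + (-2)(1−p) = 9p − 2; against Right: (-1)p + 2(1−p) = −3p + 2.
Setting these equal: 9p − 2 = −3p + 2 ⇒ 12p = 4 ⇒ p = 1/3, and the value is (9)·(1/3) − 2 = 1.
For the column player: with q = P(Left), equating I's and II's payoffs gives 8q − 1 = −4q + 2 ⇒ q = 1/4.

3/4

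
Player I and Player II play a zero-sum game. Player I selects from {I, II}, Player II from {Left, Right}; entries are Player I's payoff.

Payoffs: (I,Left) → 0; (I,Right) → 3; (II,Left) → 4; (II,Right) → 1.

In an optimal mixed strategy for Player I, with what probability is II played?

1/2

Row minima: I → 0, II → 1; maximin = 1.
Column maxima: Left → 4, Right → 3; minimax = 3.
1 ≠ 3, so there is no saddle point; optimal play is mixed.
Let Player I play I with probability p. Expected payoff against Left: 0p + 4(1−p) = −4p + 4; against Right: 3p + 1(1−p) = 2p + 1.
Setting these equal: −4p + 4 = 2p + 1 ⇒ −6p = -3 ⇒ p = 1/2, and the value is (-4)·(1/2) + 4 = 2.
For Player II: with q = P(Left), equating I's and II's payoffs gives −3q + 3 = 3q + 1 ⇒ q = 1/3.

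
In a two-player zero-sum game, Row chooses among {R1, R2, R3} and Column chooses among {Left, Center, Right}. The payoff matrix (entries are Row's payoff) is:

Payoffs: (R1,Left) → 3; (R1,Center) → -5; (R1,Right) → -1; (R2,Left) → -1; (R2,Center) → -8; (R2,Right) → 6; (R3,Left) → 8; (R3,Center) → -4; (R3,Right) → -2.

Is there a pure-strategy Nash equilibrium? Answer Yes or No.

Yes

Row minima: R1 → -5, R2 → -8, R3 → -4; maximin = -4.
Column maxima: Left → 8, Center → -4, Right → 6; minimax = -4.
maximin = minimax = -4, so a saddle point exists.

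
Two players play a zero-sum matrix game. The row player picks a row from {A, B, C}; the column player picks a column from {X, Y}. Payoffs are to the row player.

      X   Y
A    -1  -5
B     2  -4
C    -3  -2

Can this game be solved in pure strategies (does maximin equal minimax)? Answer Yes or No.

Row minima: A → -5, B → -4, C → -3; maximin = -3.
Column maxima: X → 2, Y → -2; minimax = -2.
-3 ≠ -2, so no pure-strategy equilibrium exists.

No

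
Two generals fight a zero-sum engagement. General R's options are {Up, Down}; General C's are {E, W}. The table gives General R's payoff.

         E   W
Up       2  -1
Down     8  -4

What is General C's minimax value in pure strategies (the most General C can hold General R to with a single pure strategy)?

-1

Column maxima: E → 8, W → -1.
The smallest of these is -1.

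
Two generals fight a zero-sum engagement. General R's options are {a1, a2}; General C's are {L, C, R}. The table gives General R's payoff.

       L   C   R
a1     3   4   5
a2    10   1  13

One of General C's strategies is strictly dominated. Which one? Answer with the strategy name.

L holds General R's payoff strictly below R in every row: 3 < 5, 10 < 13.
So R is strictly dominated for General C.

R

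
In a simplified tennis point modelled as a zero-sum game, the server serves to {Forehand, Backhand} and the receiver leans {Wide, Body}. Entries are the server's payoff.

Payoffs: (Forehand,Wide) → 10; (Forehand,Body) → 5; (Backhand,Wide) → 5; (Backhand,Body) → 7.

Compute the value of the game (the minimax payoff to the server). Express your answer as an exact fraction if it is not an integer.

Row minima: Forehand → 5, Backhand → 5; maximin = 5.
Column maxima: Wide → 10, Body → 7; minimax = 7.
5 ≠ 7, so there is no saddle point; optimal play is mixed.
Let the server play Forehand with probability p. Expected payoff against Wide: 10p + 5(1−p) = 5p + 5; against Body: 5p + 7(1−p) = −2p + 7.
Setting these equal: 5p + 5 = −2p + 7 ⇒ 7p = 2 ⇒ p = 2/7, and the value is (5)·(2/7) + 5 = 45/7.
For the receiver: with q = P(Wide), equating Forehand's and Backhand's payoffs gives 5q + 5 = −2q + 7 ⇒ q = 2/7.

45/7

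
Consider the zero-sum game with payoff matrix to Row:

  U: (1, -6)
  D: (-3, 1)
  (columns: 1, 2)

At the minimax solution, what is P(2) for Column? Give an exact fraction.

4/11

Row minima: U → -6, D → -3; maximin = -3.
Column maxima: 1 → 1, 2 → 1; minimax = 1.
-3 ≠ 1, so there is no saddle point; optimal play is mixed.
Let Row play U with probability p. Expected payoff against 1: 1p + (-3)(1−p) = 4p − 3; against 2: (-6)p + 1(1−p) = −7p + 1.
Setting these equal: 4p − 3 = −7p + 1 ⇒ 11p = 4 ⇒ p = 4/11, and the value is (4)·(4/11) − 3 = -17/11.
For Column: with q = P(1), equating U's and D's payoffs gives 7q − 6 = −4q + 1 ⇒ q = 7/11.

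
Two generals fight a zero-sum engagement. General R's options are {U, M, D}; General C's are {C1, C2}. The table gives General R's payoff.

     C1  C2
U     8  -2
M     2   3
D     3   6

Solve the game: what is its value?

Row minima: U → -2, M → 2, D → 3; maximin = 3.
Column maxima: C1 → 8, C2 → 6; minimax = 6.
3 ≠ 6, so there is no saddle point; optimal play is mixed.
M is strictly dominated by D, so General R never plays it.
On the remaining 2×2 (U, D vs C1, C2):
Let General R play U with probability p. Expected payoff against C1: 8p + 3(1−p) = 5p + 3; against C2: (-2)p + 6(1−p) = −8p + 6.
Setting these equal: 5p + 3 = −8p + 6 ⇒ 13p = 3 ⇒ p = 3/13, and the value is (5)·(3/13) + 3 = 54/13.
For General C: with q = P(C1), equating U's and D's payoffs gives 10q − 2 = −3q + 6 ⇒ q = 8/13.

54/13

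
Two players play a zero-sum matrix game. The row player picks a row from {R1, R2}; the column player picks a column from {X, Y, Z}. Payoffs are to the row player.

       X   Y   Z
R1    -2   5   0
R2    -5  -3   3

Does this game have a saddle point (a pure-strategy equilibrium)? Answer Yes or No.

Row minima: R1 → -2, R2 → -5; maximin = -2.
Column maxima: X → -2, Y → 5, Z → 3; minimax = -2.
maximin = minimax = -2, so a saddle point exists.

Yes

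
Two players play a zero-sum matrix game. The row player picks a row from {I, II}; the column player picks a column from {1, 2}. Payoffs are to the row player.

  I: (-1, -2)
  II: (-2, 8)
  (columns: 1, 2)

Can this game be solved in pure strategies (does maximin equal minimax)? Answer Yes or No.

Row minima: I → -2, II → -2; maximin = -2.
Column maxima: 1 → -1, 2 → 8; minimax = -1.
-2 ≠ -1, so no pure-strategy equilibrium exists.

No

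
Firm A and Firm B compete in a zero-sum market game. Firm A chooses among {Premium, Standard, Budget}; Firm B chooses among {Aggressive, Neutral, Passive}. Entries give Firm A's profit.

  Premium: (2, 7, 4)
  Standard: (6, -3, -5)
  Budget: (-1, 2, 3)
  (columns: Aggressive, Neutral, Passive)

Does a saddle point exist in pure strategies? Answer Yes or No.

Row minima: Premium → 2, Standard → -5, Budget → -1; maximin = 2.
Column maxima: Aggressive → 6, Neutral → 7, Passive → 4; minimax = 4.
2 ≠ 4, so no pure-strategy equilibrium exists.

No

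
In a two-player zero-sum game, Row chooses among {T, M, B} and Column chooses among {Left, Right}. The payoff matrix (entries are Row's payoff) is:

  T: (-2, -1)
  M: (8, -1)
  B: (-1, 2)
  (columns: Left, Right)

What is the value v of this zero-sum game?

Row minima: T → -2, M → -1, B → -1; maximin = -1.
Column maxima: Left → 8, Right → 2; minimax = 2.
-1 ≠ 2, so there is no saddle point; optimal play is mixed.
T is strictly dominated by B, so Row never plays it.
On the remaining 2×2 (M, B vs Left, Right):
Let Row play M with probability p. Expected payoff against Left: 8p + (-1)(1−p) = 9p − 1; against Right: (-1)p + 2(1−p) = −3p + 2.
Setting these equal: 9p − 1 = −3p + 2 ⇒ 12p = 3 ⇒ p = 1/4, and the value is (9)·(1/4) − 1 = 5/4.
For Column: with q = P(Left), equating M's and B's payoffs gives 9q − 1 = −3q + 2 ⇒ q = 1/4.

5/4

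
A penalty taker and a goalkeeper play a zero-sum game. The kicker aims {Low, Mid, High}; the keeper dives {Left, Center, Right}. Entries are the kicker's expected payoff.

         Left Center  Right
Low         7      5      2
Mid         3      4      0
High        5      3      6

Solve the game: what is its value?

Row minima: Low → 2, Mid → 0, High → 3; maximin = 3.
Column maxima: Left → 7, Center → 5, Right → 6; minimax = 5.
3 ≠ 5, so there is no saddle point; optimal play is mixed.
Mid is strictly dominated by Low, so the kicker never plays it.
With Mid eliminated, Left is strictly dominated by Center (it gives the kicker strictly more in every remaining row), so the keeper never plays it.
On the remaining 2×2 (Low, High vs Center, Right):
Let the kicker play Low with probability p. Expected payoff against Center: 5p + 3(1−p) = 2p + 3; against Right: 2p + 6(1−p) = −4p + 6.
Setting these equal: 2p + 3 = −4p + 6 ⇒ 6p = 3 ⇒ p = 1/2, and the value is (2)·(1/2) + 3 = 4.
For the keeper: with q = P(Center), equating Low's and High's payoffs gives 3q + 2 = −3q + 6 ⇒ q = 2/3.

4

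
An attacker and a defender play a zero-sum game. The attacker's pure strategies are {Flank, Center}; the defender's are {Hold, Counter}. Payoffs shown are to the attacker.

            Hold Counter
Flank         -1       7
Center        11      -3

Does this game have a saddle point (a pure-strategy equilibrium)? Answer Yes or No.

Row minima: Flank → -1, Center → -3; maximin = -1.
Column maxima: Hold → 11, Counter → 7; minimax = 7.
-1 ≠ 7, so no pure-strategy equilibrium exists.

No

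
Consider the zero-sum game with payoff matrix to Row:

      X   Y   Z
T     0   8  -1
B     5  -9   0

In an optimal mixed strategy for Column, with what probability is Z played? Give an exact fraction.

17/18

Row minima: T → -1, B → -9; maximin = -1.
Column maxima: X → 5, Y → 8, Z → 0; minimax = 0.
-1 ≠ 0, so there is no saddle point; optimal play is mixed.
X is strictly dominated by Z (it gives Row strictly more in every row), so Column never plays it.
On the remaining 2×2 (T, B vs Y, Z):
Let Row play T with probability p. Expected payoff against Y: 8p + (-9)(1−p) = 17p − 9; against Z: (-1)p + 0(1−p) = −p.
Setting these equal: 17p − 9 = −p ⇒ 18p = 9 ⇒ p = 1/2, and the value is (17)·(1/2) − 9 = -1/2.
For Column: with q = P(Y), equating T's and B's payoffs gives 9q − 1 = −9q ⇒ q = 1/18.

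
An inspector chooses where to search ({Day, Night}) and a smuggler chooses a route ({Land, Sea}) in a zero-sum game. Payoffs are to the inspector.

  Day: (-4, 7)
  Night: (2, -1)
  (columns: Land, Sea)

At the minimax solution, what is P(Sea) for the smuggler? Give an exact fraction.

Row minima: Day → -4, Night → -1; maximin = -1.
Column maxima: Land → 2, Sea → 7; minimax = 2.
-1 ≠ 2, so there is no saddle point; optimal play is mixed.
Let the inspector play Day with probability p. Expected payoff against Land: (-4)p + 2(1−p) = −6p + 2; against Sea: 7p + (-1)(1−p) = 8p − 1.
Setting these equal: −6p + 2 = 8p − 1 ⇒ −14p = -3 ⇒ p = 3/14, and the value is (-6)·(3/14) + 2 = 5/7.
For the smuggler: with q = P(Land), equating Day's and Night's payoffs gives −11q + 7 = 3q − 1 ⇒ q = 4/7.

3/7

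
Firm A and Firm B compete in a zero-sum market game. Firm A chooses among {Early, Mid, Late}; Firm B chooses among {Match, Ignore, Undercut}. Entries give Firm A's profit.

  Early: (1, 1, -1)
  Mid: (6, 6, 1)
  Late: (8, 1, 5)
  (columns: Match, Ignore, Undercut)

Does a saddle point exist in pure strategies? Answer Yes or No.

Row minima: Early → -1, Mid → 1, Late → 1; maximin = 1.
Column maxima: Match → 8, Ignore → 6, Undercut → 5; minimax = 5.
1 ≠ 5, so no pure-strategy equilibrium exists.

No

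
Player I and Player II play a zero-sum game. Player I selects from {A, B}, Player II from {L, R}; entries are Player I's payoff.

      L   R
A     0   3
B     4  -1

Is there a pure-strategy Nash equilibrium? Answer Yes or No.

Row minima: A → 0, B → -1; maximin = 0.
Column maxima: L → 4, R → 3; minimax = 3.
0 ≠ 3, so no pure-strategy equilibrium exists.

No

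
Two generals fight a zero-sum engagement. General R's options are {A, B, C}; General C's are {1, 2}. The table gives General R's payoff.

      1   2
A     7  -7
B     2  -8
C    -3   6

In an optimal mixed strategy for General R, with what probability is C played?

Row minima: A → -7, B → -8, C → -3; maximin = -3.
Column maxima: 1 → 7, 2 → 6; minimax = 6.
-3 ≠ 6, so there is no saddle point; optimal play is mixed.
B is strictly dominated by A, so General R never plays it.
On the remaining 2×2 (A, C vs 1, 2):
Let General R play A with probability p. Expected payoff against 1: 7p + (-3)(1−p) = 10p − 3; against 2: (-7)p + 6(1−p) = −13p + 6.
Setting these equal: 10p − 3 = −13p + 6 ⇒ 23p = 9 ⇒ p = 9/23, and the value is (10)·(9/23) − 3 = 21/23.
For General C: with q = P(1), equating A's and C's payoffs gives 14q − 7 = −9q + 6 ⇒ q = 13/23.

14/23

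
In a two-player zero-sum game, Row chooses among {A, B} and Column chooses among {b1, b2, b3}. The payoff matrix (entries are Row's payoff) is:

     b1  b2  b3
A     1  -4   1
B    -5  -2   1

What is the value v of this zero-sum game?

Row minima: A → -4, B → -5; maximin = -4.
Column maxima: b1 → 1, b2 → -2, b3 → 1; minimax = -2.
-4 ≠ -2, so there is no saddle point; optimal play is mixed.
b3 is strictly dominated by b2 (it gives Row strictly more in every row), so Column never plays it.
On the remaining 2×2 (A, B vs b1, b2):
Let Row play A with probability p. Expected payoff against b1: 1p + (-5)(1−p) = 6p − 5; against b2: (-4)p + (-2)(1−p) = −2p − 2.
Setting these equal: 6p − 5 = −2p − 2 ⇒ 8p = 3 ⇒ p = 3/8, and the value is (6)·(3/8) − 5 = -11/4.
For Column: with q = P(b1), equating A's and B's payoffs gives 5q − 4 = −3q − 2 ⇒ q = 1/4.

-11/4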